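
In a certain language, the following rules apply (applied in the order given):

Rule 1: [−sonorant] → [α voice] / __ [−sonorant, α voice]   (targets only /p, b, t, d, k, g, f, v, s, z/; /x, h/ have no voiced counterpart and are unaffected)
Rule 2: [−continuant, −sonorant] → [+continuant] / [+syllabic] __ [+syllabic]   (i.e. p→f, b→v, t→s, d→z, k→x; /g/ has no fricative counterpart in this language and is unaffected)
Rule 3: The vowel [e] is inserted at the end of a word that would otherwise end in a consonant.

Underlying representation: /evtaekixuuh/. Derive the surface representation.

Rule 1 (regressive voicing assimilation): /v/ precedes the voiceless obstruent /t/, so it devoices to [f] by assimilation. /evtaekixuuh/ → eftaekixuuh.
Rule 2 (intervocalic spirantization): /k/ is a stop between vowels /e/ and /i/, so it spirantizes to the fricative [x]. /eftaekixuuh/ → eftaexixuuh.
Rule 3 (final e-epenthesis): the form ends in the consonant /h/, so [e] is inserted word-finally. /eftaexixuuh/ → eftaexixuuhe.

eftaexixuuhe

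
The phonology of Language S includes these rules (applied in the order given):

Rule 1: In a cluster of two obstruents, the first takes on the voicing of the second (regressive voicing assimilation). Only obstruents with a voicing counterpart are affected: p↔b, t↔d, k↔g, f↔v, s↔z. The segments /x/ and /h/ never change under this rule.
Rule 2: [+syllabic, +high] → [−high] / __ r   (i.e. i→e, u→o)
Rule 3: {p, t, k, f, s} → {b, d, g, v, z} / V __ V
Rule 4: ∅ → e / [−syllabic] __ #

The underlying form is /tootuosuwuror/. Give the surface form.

Rule 1 (regressive voicing assimilation): no segment meets the environment; /tootuosuwuror/ is unchanged.
Rule 2 (pre-rhotic lowering): /u/ is a high vowel immediately before /r/, so it lowers to [o]. /tootuosuwuror/ → tootuosuworor.
Rule 3 (intervocalic voicing): /t/ is a voiceless obstruent between vowels /o/ and /u/, so it voices to [d]. /s/ is a voiceless obstruent between vowels /o/ and /u/, so it voices to [z]. /tootuosuworor/ → tooduozuworor.
Rule 4 (final e-epenthesis): the form ends in the consonant /r/, so [e] is inserted word-finally. /tooduozuworor/ → tooduozuworore.

tooduozuworore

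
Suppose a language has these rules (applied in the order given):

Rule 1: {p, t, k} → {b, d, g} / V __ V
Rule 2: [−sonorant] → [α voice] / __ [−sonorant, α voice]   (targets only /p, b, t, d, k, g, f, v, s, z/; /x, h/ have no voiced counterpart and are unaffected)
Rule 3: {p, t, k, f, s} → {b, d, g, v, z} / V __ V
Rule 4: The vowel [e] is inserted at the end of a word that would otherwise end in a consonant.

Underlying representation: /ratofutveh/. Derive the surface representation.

radovudvehe

Rule 1 (intervocalic voicing): /t/ is a voiceless stop between vowels /a/ and /o/, so it voices to [d]. /ratofutveh/ → radofutveh.
Rule 2 (regressive voicing assimilation): /t/ precedes the voiced obstruent /v/, so it voices to [d] by assimilation. /radofutveh/ → radofudveh.
Rule 3 (intervocalic voicing): /f/ is a voiceless obstruent between vowels /o/ and /u/, so it voices to [v]. /radofudveh/ → radovudveh.
Rule 4 (final e-epenthesis): the form ends in the consonant /h/, so [e] is inserted word-finally. /radovudveh/ → radovudvehe.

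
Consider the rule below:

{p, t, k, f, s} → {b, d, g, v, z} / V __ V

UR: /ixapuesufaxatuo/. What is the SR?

ixabuezuvaxaduo

/p/ is a voiceless obstruent between vowels /a/ and /u/, so it voices to [b].
/s/ is a voiceless obstruent between vowels /e/ and /u/, so it voices to [z].
/f/ is a voiceless obstruent between vowels /u/ and /a/, so it voices to [v].
/t/ is a voiceless obstruent between vowels /a/ and /u/, so it voices to [d].
Surface form: [ixabuezuvaxaduo].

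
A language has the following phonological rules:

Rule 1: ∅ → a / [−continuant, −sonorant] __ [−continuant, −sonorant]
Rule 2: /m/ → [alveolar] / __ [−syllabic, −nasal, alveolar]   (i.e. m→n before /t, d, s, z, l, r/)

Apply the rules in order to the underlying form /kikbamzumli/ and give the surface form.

kikabanzunli

Rule 1 (stop-cluster a-epenthesis): /k/ and /b/ form a stop–stop cluster, so [a] is inserted between them. /kikbamzumli/ → kikabamzumli.
Rule 2 (nasal place assimilation): /m/ precedes the alveolar consonant /z/, so it assimilates in place to [n]. /m/ precedes the alveolar consonant /l/, so it assimilates in place to [n]. /kikabamzumli/ → kikabanzunli.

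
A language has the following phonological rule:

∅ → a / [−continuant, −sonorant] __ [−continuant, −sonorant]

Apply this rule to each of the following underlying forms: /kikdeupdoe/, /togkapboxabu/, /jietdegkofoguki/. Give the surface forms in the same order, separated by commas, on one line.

kikadeupadoe, togakapaboxabu, jietadegakofoguki

/kikdeupdoe/: /k/ and /d/ form a stop–stop cluster, so [a] is inserted between them. /p/ and /d/ form a stop–stop cluster, so [a] is inserted between them. → [kikadeupadoe].
/togkapboxabu/: /g/ and /k/ form a stop–stop cluster, so [a] is inserted between them. /p/ and /b/ form a stop–stop cluster, so [a] is inserted between them. → [togakapaboxabu].
/jietdegkofoguki/: /t/ and /d/ form a stop–stop cluster, so [a] is inserted between them. /g/ and /k/ form a stop–stop cluster, so [a] is inserted between them. → [jietadegakofoguki].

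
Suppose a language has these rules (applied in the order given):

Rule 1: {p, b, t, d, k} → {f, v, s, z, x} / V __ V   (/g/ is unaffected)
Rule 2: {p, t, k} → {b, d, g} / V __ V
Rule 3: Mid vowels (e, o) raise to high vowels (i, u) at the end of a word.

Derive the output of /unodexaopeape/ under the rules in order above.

unozexaofeafi

Rule 1 (intervocalic spirantization): /d/ is a stop between vowels /o/ and /e/, so it spirantizes to the fricative [z]. /p/ is a stop between vowels /o/ and /e/, so it spirantizes to the fricative [f]. /p/ is a stop between vowels /a/ and /e/, so it spirantizes to the fricative [f]. /unodexaopeape/ → unozexaofeafe.
Rule 2 (intervocalic voicing): no segment meets the environment; /unozexaofeafe/ is unchanged.
Rule 3 (final vowel raising): /e/ is a mid vowel in word-final position, so it raises to [i]. /unozexaofeafe/ → unozexaofeafi.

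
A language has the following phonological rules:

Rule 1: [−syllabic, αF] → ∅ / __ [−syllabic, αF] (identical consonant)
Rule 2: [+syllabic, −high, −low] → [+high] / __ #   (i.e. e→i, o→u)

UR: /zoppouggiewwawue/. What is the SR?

zopougiewawui

Rule 1 (degemination): /pp/ is a geminate; the first /p/ deletes. /gg/ is a geminate; the first /g/ deletes. /ww/ is a geminate; the first /w/ deletes. /zoppouggiewwawue/ → zopougiewawue.
Rule 2 (final vowel raising): /e/ is a mid vowel in word-final position, so it raises to [i]. /zopougiewawue/ → zopougiewawui.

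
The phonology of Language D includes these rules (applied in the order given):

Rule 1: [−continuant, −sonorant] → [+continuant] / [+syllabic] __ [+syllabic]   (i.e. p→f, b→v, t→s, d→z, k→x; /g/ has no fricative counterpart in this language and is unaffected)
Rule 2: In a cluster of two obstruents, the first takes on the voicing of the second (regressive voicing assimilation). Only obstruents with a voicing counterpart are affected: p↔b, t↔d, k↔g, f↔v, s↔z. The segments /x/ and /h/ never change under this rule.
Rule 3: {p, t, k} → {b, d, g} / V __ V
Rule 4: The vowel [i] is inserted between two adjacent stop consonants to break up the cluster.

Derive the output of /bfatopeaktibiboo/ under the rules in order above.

Rule 1 (intervocalic spirantization): /t/ is a stop between vowels /a/ and /o/, so it spirantizes to the fricative [s]. /p/ is a stop between vowels /o/ and /e/, so it spirantizes to the fricative [f]. /b/ is a stop between vowels /i/ and /i/, so it spirantizes to the fricative [v]. /b/ is a stop between vowels /i/ and /o/, so it spirantizes to the fricative [v]. /bfatopeaktibiboo/ → bfasofeaktivivoo.
Rule 2 (regressive voicing assimilation): /b/ precedes the voiceless obstruent /f/, so it devoices to [p] by assimilation. /bfasofeaktivivoo/ → pfasofeaktivivoo.
Rule 3 (intervocalic voicing): no segment meets the environment; /pfasofeaktivivoo/ is unchanged.
Rule 4 (stop-cluster i-epenthesis): /k/ and /t/ form a stop–stop cluster, so [i] is inserted between them. /pfasofeaktivivoo/ → pfasofeakitivivoo.

pfasofeakitivivoo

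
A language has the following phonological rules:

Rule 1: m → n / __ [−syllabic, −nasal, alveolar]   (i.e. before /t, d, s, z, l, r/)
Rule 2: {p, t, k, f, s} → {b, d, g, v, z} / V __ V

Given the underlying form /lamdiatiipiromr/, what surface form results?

Rule 1 (nasal place assimilation): /m/ precedes the alveolar consonant /d/, so it assimilates in place to [n]. /m/ precedes the alveolar consonant /r/, so it assimilates in place to [n]. /lamdiatiipiromr/ → landiatiipironr.
Rule 2 (intervocalic voicing): /t/ is a voiceless obstruent between vowels /a/ and /i/, so it voices to [d]. /p/ is a voiceless obstruent between vowels /i/ and /i/, so it voices to [b]. /landiatiipironr/ → landiadiibironr.

landiadiibironr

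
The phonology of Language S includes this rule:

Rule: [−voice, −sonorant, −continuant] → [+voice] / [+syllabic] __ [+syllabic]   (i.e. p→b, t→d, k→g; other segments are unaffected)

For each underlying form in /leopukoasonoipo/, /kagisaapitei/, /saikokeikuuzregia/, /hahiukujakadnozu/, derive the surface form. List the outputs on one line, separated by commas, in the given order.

leobugoasonoibo, kagisaabidei, saigogeiguuzregia, hahiugujagadnozu

/leopukoasonoipo/: /p/ is a voiceless stop between vowels /o/ and /u/, so it voices to [b]. /k/ is a voiceless stop between vowels /u/ and /o/, so it voices to [g]. /p/ is a voiceless stop between vowels /i/ and /o/, so it voices to [b]. → [leobugoasonoibo].
/kagisaapitei/: /p/ is a voiceless stop between vowels /a/ and /i/, so it voices to [b]. /t/ is a voiceless stop between vowels /i/ and /e/, so it voices to [d]. → [kagisaabidei].
/saikokeikuuzregia/: /k/ is a voiceless stop between vowels /i/ and /o/, so it voices to [g]. /k/ is a voiceless stop between vowels /o/ and /e/, so it voices to [g]. /k/ is a voiceless stop between vowels /i/ and /u/, so it voices to [g]. → [saigogeiguuzregia].
/hahiukujakadnozu/: /k/ is a voiceless stop between vowels /u/ and /u/, so it voices to [g]. /k/ is a voiceless stop between vowels /a/ and /a/, so it voices to [g]. → [hahiugujagadnozu].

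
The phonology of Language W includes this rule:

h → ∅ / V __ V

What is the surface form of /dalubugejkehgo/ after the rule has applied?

dalubugejkehgo

No segment of /dalubugejkehgo/ meets the structural description of the rule, so the form surfaces unchanged.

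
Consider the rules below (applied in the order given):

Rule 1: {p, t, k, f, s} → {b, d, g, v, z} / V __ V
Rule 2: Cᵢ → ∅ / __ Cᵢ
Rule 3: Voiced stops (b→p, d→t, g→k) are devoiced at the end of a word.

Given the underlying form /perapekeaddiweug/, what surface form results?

perabegeadiweuk

Rule 1 (intervocalic voicing): /p/ is a voiceless obstruent between vowels /a/ and /e/, so it voices to [b]. /k/ is a voiceless obstruent between vowels /e/ and /e/, so it voices to [g]. /perapekeaddiweug/ → perabegeaddiweug.
Rule 2 (degemination): /dd/ is a geminate; the first /d/ deletes. /perabegeaddiweug/ → perabegeadiweug.
Rule 3 (final devoicing): /g/ is a voiced stop in word-final position, so it devoices to [k]. /perabegeadiweug/ → perabegeadiweuk.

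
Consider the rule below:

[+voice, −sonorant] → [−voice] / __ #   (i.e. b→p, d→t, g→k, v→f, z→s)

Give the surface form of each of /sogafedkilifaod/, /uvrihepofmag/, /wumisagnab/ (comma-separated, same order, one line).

sogafedkilifaot, uvrihepofmak, wumisagnap

/sogafedkilifaod/: /d/ is a voiced obstruent in word-final position, so it devoices to [t]. → [sogafedkilifaot].
/uvrihepofmag/: /g/ is a voiced obstruent in word-final position, so it devoices to [k]. → [uvrihepofmak].
/wumisagnab/: /b/ is a voiced obstruent in word-final position, so it devoices to [p]. → [wumisagnap].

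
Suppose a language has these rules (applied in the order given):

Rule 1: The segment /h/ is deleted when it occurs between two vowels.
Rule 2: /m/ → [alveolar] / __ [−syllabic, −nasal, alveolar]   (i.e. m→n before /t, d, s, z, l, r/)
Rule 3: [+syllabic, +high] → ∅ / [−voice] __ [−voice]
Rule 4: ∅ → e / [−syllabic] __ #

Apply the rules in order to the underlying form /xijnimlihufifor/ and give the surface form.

Rule 1 (intervocalic h-deletion): /h/ occurs between vowels /i/ and /u/, so it deletes. /xijnimlihufifor/ → xijnimliufifor.
Rule 2 (nasal place assimilation): /m/ precedes the alveolar consonant /l/, so it assimilates in place to [n]. /xijnimliufifor/ → xijninliufifor.
Rule 3 (high vowel syncope): /i/ is a high vowel flanked by voiceless consonants /f/ and /f/, so it deletes. /xijninliufifor/ → xijninliuffor.
Rule 4 (final e-epenthesis): the form ends in the consonant /r/, so [e] is inserted word-finally. /xijninliuffor/ → xijninliuffore.

xijninliuffore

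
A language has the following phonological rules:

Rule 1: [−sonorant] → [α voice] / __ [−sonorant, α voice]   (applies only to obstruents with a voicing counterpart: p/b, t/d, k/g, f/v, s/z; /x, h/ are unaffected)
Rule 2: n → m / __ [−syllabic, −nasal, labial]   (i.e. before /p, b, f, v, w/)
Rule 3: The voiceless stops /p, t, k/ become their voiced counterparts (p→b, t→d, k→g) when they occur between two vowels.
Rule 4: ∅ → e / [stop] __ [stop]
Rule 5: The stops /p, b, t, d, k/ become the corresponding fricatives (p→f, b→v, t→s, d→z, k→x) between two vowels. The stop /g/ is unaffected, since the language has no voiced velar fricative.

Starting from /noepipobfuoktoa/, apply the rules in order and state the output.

Rule 1 (regressive voicing assimilation): /b/ precedes the voiceless obstruent /f/, so it devoices to [p] by assimilation. /noepipobfuoktoa/ → noepipopfuoktoa.
Rule 2 (nasal place assimilation): no segment meets the environment; /noepipopfuoktoa/ is unchanged.
Rule 3 (intervocalic voicing): /p/ is a voiceless stop between vowels /e/ and /i/, so it voices to [b]. /p/ is a voiceless stop between vowels /i/ and /o/, so it voices to [b]. /noepipopfuoktoa/ → noebibopfuoktoa.
Rule 4 (stop-cluster e-epenthesis): /k/ and /t/ form a stop–stop cluster, so [e] is inserted between them. /noebibopfuoktoa/ → noebibopfuoketoa.
Rule 5 (intervocalic spirantization): /b/ is a stop between vowels /e/ and /i/, so it spirantizes to the fricative [v]. /b/ is a stop between vowels /i/ and /o/, so it spirantizes to the fricative [v]. /k/ is a stop between vowels /o/ and /e/, so it spirantizes to the fricative [x]. /t/ is a stop between vowels /e/ and /o/, so it spirantizes to the fricative [s]. /noebibopfuoketoa/ → noevivopfuoxesoa.

noevivopfuoxesoa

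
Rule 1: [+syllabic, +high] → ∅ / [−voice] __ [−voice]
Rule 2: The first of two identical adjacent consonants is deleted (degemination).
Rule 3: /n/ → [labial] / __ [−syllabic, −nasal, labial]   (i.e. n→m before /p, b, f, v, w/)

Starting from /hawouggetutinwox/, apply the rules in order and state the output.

Rule 1 (high vowel syncope): /u/ is a high vowel flanked by voiceless consonants /t/ and /t/, so it deletes. /hawouggetutinwox/ → hawouggettinwox.
Rule 2 (degemination): /gg/ is a geminate; the first /g/ deletes. /tt/ is a geminate; the first /t/ deletes. /hawouggettinwox/ → hawougetinwox.
Rule 3 (nasal place assimilation): /n/ precedes the labial consonant /w/, so it assimilates in place to [m]. /hawougetinwox/ → hawougetimwox.

hawougetimwox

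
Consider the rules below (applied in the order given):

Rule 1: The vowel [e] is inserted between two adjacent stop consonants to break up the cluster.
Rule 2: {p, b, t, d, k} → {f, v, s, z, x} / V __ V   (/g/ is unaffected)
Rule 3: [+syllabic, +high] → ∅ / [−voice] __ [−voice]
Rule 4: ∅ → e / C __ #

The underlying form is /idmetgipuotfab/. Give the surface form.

Rule 1 (stop-cluster e-epenthesis): /t/ and /g/ form a stop–stop cluster, so [e] is inserted between them. /idmetgipuotfab/ → idmetegipuotfab.
Rule 2 (intervocalic spirantization): /t/ is a stop between vowels /e/ and /e/, so it spirantizes to the fricative [s]. /p/ is a stop between vowels /i/ and /u/, so it spirantizes to the fricative [f]. /idmetegipuotfab/ → idmesegifuotfab.
Rule 3 (high vowel syncope): no segment meets the environment; /idmesegifuotfab/ is unchanged.
Rule 4 (final e-epenthesis): the form ends in the consonant /b/, so [e] is inserted word-finally. /idmesegifuotfab/ → idmesegifuotfabe.

idmesegifuotfabe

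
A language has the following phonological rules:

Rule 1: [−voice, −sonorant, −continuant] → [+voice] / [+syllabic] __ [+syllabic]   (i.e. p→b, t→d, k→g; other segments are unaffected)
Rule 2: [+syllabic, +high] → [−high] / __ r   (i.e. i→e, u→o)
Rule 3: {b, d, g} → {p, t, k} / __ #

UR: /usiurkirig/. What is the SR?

Rule 1 (intervocalic voicing): no segment meets the environment; /usiurkirig/ is unchanged.
Rule 2 (pre-rhotic lowering): /u/ is a high vowel immediately before /r/, so it lowers to [o]. /i/ is a high vowel immediately before /r/, so it lowers to [e]. /usiurkirig/ → usiorkerig.
Rule 3 (final devoicing): /g/ is a voiced stop in word-final position, so it devoices to [k]. /usiorkerig/ → usiorkerik.

usiorkerik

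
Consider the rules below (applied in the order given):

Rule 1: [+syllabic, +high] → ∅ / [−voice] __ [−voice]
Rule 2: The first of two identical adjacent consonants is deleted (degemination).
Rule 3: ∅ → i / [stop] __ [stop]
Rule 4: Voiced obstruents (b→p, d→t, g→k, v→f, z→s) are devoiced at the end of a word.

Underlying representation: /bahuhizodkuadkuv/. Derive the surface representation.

Rule 1 (high vowel syncope): /u/ is a high vowel flanked by voiceless consonants /h/ and /h/, so it deletes. /bahuhizodkuadkuv/ → bahhizodkuadkuv.
Rule 2 (degemination): /hh/ is a geminate; the first /h/ deletes. /bahhizodkuadkuv/ → bahizodkuadkuv.
Rule 3 (stop-cluster i-epenthesis): /d/ and /k/ form a stop–stop cluster, so [i] is inserted between them. /d/ and /k/ form a stop–stop cluster, so [i] is inserted between them. /bahizodkuadkuv/ → bahizodikuadikuv.
Rule 4 (final devoicing): /v/ is a voiced obstruent in word-final position, so it devoices to [f]. /bahizodikuadikuv/ → bahizodikuadikuf.

bahizodikuadikuf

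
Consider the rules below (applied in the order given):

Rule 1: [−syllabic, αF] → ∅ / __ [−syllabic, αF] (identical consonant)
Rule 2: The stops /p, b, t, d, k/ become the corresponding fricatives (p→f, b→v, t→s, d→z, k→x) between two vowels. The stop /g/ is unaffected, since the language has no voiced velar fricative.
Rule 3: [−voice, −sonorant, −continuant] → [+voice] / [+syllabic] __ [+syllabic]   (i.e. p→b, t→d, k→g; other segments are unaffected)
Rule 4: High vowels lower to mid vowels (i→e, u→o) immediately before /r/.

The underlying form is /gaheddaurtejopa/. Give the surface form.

gahezaortejofa

Rule 1 (degemination): /dd/ is a geminate; the first /d/ deletes. /gaheddaurtejopa/ → gahedaurtejopa.
Rule 2 (intervocalic spirantization): /d/ is a stop between vowels /e/ and /a/, so it spirantizes to the fricative [z]. /p/ is a stop between vowels /o/ and /a/, so it spirantizes to the fricative [f]. /gahedaurtejopa/ → gahezaurtejofa.
Rule 3 (intervocalic voicing): no segment meets the environment; /gahezaurtejofa/ is unchanged.
Rule 4 (pre-rhotic lowering): /u/ is a high vowel immediately before /r/, so it lowers to [o]. /gahezaurtejofa/ → gahezaortejofa.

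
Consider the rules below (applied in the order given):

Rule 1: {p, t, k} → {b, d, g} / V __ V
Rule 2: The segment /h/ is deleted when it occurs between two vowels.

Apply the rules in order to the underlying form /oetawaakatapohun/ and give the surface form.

Rule 1 (intervocalic voicing): /t/ is a voiceless stop between vowels /e/ and /a/, so it voices to [d]. /k/ is a voiceless stop between vowels /a/ and /a/, so it voices to [g]. /t/ is a voiceless stop between vowels /a/ and /a/, so it voices to [d]. /p/ is a voiceless stop between vowels /a/ and /o/, so it voices to [b]. /oetawaakatapohun/ → oedawaagadabohun.
Rule 2 (intervocalic h-deletion): /h/ occurs between vowels /o/ and /u/, so it deletes. /oedawaagadabohun/ → oedawaagadaboun.

oedawaagadaboun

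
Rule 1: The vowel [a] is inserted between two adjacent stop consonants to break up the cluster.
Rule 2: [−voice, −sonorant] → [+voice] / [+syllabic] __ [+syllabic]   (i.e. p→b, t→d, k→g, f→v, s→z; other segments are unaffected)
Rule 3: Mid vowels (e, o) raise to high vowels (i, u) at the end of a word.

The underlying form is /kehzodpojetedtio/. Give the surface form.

kehzodabojededadiu

Rule 1 (stop-cluster a-epenthesis): /d/ and /p/ form a stop–stop cluster, so [a] is inserted between them. /d/ and /t/ form a stop–stop cluster, so [a] is inserted between them. /kehzodpojetedtio/ → kehzodapojetedatio.
Rule 2 (intervocalic voicing): /p/ is a voiceless obstruent between vowels /a/ and /o/, so it voices to [b]. /t/ is a voiceless obstruent between vowels /e/ and /e/, so it voices to [d]. /t/ is a voiceless obstruent between vowels /a/ and /i/, so it voices to [d]. /kehzodapojetedatio/ → kehzodabojededadio.
Rule 3 (final vowel raising): /o/ is a mid vowel in word-final position, so it raises to [u]. /kehzodabojededadio/ → kehzodabojededadiu.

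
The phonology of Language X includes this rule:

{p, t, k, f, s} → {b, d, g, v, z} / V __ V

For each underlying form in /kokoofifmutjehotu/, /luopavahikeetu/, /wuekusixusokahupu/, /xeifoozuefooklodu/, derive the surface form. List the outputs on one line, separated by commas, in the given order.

/kokoofifmutjehotu/: /k/ is a voiceless obstruent between vowels /o/ and /o/, so it voices to [g]. /f/ is a voiceless obstruent between vowels /o/ and /i/, so it voices to [v]. /t/ is a voiceless obstruent between vowels /o/ and /u/, so it voices to [d]. → [kogoovifmutjehodu].
/luopavahikeetu/: /p/ is a voiceless obstruent between vowels /o/ and /a/, so it voices to [b]. /k/ is a voiceless obstruent between vowels /i/ and /e/, so it voices to [g]. /t/ is a voiceless obstruent between vowels /e/ and /u/, so it voices to [d]. → [luobavahigeedu].
/wuekusixusokahupu/: /k/ is a voiceless obstruent between vowels /e/ and /u/, so it voices to [g]. /s/ is a voiceless obstruent between vowels /u/ and /i/, so it voices to [z]. /s/ is a voiceless obstruent between vowels /u/ and /o/, so it voices to [z]. /k/ is a voiceless obstruent between vowels /o/ and /a/, so it voices to [g]. /p/ is a voiceless obstruent between vowels /u/ and /u/, so it voices to [b]. → [wueguzixuzogahubu].
/xeifoozuefooklodu/: /f/ is a voiceless obstruent between vowels /i/ and /o/, so it voices to [v]. /f/ is a voiceless obstruent between vowels /e/ and /o/, so it voices to [v]. → [xeivoozuevooklodu].

kogoovifmutjehodu, luobavahigeedu, wueguzixuzogahubu, xeivoozuevooklodu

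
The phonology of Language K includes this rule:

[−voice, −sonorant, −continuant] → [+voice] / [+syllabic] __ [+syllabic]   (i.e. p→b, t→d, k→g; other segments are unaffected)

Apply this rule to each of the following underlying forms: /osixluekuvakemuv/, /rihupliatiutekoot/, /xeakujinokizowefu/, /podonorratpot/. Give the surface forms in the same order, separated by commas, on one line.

osixlueguvagemuv, rihupliadiudegoot, xeagujinogizowefu, podonorratpot

/osixluekuvakemuv/: /k/ is a voiceless stop between vowels /e/ and /u/, so it voices to [g]. /k/ is a voiceless stop between vowels /a/ and /e/, so it voices to [g]. → [osixlueguvagemuv].
/rihupliatiutekoot/: /t/ is a voiceless stop between vowels /a/ and /i/, so it voices to [d]. /t/ is a voiceless stop between vowels /u/ and /e/, so it voices to [d]. /k/ is a voiceless stop between vowels /e/ and /o/, so it voices to [g]. → [rihupliadiudegoot].
/xeakujinokizowefu/: /k/ is a voiceless stop between vowels /a/ and /u/, so it voices to [g]. /k/ is a voiceless stop between vowels /o/ and /i/, so it voices to [g]. → [xeagujinogizowefu].
/podonorratpot/: the rule's environment is not met; surfaces unchanged as [podonorratpot].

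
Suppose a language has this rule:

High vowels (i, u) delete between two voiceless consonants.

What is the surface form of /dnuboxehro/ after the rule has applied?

dnuboxehro

No segment of /dnuboxehro/ meets the structural description of the rule, so the form surfaces unchanged.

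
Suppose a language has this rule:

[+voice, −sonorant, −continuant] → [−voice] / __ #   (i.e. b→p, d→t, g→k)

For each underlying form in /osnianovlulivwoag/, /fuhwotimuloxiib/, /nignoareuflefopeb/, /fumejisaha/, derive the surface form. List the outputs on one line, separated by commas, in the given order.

/osnianovlulivwoag/: /g/ is a voiced stop in word-final position, so it devoices to [k]. → [osnianovlulivwoak].
/fuhwotimuloxiib/: /b/ is a voiced stop in word-final position, so it devoices to [p]. → [fuhwotimuloxiip].
/nignoareuflefopeb/: /b/ is a voiced stop in word-final position, so it devoices to [p]. → [nignoareuflefopep].
/fumejisaha/: the rule's environment is not met; surfaces unchanged as [fumejisaha].

osnianovlulivwoak, fuhwotimuloxiip, nignoareuflefopep, fumejisaha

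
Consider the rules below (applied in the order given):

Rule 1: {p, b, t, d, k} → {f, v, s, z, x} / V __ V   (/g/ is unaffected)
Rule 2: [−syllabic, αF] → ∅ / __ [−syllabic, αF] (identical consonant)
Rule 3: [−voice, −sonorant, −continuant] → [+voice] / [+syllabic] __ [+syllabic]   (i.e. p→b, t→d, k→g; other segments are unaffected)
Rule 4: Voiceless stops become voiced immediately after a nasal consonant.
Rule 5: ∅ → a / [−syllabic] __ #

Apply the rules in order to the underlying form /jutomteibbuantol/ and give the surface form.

jusomdeibuandola

Rule 1 (intervocalic spirantization): /t/ is a stop between vowels /u/ and /o/, so it spirantizes to the fricative [s]. /jutomteibbuantol/ → jusomteibbuantol.
Rule 2 (degemination): /bb/ is a geminate; the first /b/ deletes. /jusomteibbuantol/ → jusomteibuantol.
Rule 3 (intervocalic voicing): no segment meets the environment; /jusomteibuantol/ is unchanged.
Rule 4 (post-nasal voicing): /t/ is a voiceless stop immediately after the nasal /m/, so it voices to [d]. /t/ is a voiceless stop immediately after the nasal /n/, so it voices to [d]. /jusomteibuantol/ → jusomdeibuandol.
Rule 5 (final a-epenthesis): the form ends in the consonant /l/, so [a] is inserted word-finally. /jusomdeibuandol/ → jusomdeibuandola.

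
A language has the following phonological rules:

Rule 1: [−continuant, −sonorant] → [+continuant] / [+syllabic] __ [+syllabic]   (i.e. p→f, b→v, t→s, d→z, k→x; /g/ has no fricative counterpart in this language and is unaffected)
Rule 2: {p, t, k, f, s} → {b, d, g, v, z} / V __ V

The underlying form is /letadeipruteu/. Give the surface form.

lezazeipruzeu

Rule 1 (intervocalic spirantization): /t/ is a stop between vowels /e/ and /a/, so it spirantizes to the fricative [s]. /d/ is a stop between vowels /a/ and /e/, so it spirantizes to the fricative [z]. /t/ is a stop between vowels /u/ and /e/, so it spirantizes to the fricative [s]. /letadeipruteu/ → lesazeipruseu.
Rule 2 (intervocalic voicing): /s/ is a voiceless obstruent between vowels /e/ and /a/, so it voices to [z]. /s/ is a voiceless obstruent between vowels /u/ and /e/, so it voices to [z]. /lesazeipruseu/ → lezazeipruzeu.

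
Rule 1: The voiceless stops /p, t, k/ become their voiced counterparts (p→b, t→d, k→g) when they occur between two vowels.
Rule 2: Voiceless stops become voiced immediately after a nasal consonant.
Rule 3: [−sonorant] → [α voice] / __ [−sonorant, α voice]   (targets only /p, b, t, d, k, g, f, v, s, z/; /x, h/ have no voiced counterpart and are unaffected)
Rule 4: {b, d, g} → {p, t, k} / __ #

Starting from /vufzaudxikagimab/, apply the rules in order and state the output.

Rule 1 (intervocalic voicing): /k/ is a voiceless stop between vowels /i/ and /a/, so it voices to [g]. /vufzaudxikagimab/ → vufzaudxigagimab.
Rule 2 (post-nasal voicing): no segment meets the environment; /vufzaudxigagimab/ is unchanged.
Rule 3 (regressive voicing assimilation): /f/ precedes the voiced obstruent /z/, so it voices to [v] by assimilation. /d/ precedes the voiceless obstruent /x/, so it devoices to [t] by assimilation. /vufzaudxigagimab/ → vuvzautxigagimab.
Rule 4 (final devoicing): /b/ is a voiced stop in word-final position, so it devoices to [p]. /vuvzautxigagimab/ → vuvzautxigagimap.

vuvzautxigagimap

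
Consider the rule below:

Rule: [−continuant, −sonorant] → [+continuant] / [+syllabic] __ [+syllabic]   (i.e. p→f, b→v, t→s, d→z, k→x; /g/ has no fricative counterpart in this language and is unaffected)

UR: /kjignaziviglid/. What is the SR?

kjignaziviglid

No segment of /kjignaziviglid/ meets the structural description of the rule, so the form surfaces unchanged.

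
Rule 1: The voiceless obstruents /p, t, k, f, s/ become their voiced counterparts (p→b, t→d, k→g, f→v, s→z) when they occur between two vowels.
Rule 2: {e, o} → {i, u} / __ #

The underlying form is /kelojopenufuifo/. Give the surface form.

Rule 1 (intervocalic voicing): /p/ is a voiceless obstruent between vowels /o/ and /e/, so it voices to [b]. /f/ is a voiceless obstruent between vowels /u/ and /u/, so it voices to [v]. /f/ is a voiceless obstruent between vowels /i/ and /o/, so it voices to [v]. /kelojopenufuifo/ → kelojobenuvuivo.
Rule 2 (final vowel raising): /o/ is a mid vowel in word-final position, so it raises to [u]. /kelojobenuvuivo/ → kelojobenuvuivu.

kelojobenuvuivu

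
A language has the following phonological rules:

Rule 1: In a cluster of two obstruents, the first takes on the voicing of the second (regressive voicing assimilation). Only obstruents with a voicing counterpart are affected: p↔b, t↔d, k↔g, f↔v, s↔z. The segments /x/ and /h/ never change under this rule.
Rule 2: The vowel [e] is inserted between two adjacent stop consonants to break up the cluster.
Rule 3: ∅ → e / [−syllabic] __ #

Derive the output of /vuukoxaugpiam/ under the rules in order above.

vuukoxaukepiame

Rule 1 (regressive voicing assimilation): /g/ precedes the voiceless obstruent /p/, so it devoices to [k] by assimilation. /vuukoxaugpiam/ → vuukoxaukpiam.
Rule 2 (stop-cluster e-epenthesis): /k/ and /p/ form a stop–stop cluster, so [e] is inserted between them. /vuukoxaukpiam/ → vuukoxaukepiam.
Rule 3 (final e-epenthesis): the form ends in the consonant /m/, so [e] is inserted word-finally. /vuukoxaukepiam/ → vuukoxaukepiame.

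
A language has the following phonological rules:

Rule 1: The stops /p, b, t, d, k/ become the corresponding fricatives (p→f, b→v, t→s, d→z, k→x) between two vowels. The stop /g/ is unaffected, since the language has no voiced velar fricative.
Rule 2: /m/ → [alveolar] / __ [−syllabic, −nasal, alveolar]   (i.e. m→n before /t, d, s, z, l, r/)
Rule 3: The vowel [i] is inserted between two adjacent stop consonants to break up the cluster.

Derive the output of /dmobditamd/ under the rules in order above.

Rule 1 (intervocalic spirantization): /t/ is a stop between vowels /i/ and /a/, so it spirantizes to the fricative [s]. /dmobditamd/ → dmobdisamd.
Rule 2 (nasal place assimilation): /m/ precedes the alveolar consonant /d/, so it assimilates in place to [n]. /dmobdisamd/ → dmobdisand.
Rule 3 (stop-cluster i-epenthesis): /b/ and /d/ form a stop–stop cluster, so [i] is inserted between them. /dmobdisand/ → dmobidisand.

dmobidisand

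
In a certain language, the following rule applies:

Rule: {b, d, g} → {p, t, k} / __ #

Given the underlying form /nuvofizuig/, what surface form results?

nuvofizuik

/g/ is a voiced stop in word-final position, so it devoices to [k].
Surface form: [nuvofizuik].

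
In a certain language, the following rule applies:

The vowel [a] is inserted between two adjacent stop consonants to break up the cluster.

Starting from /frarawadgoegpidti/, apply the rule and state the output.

/d/ and /g/ form a stop–stop cluster, so [a] is inserted between them.
/g/ and /p/ form a stop–stop cluster, so [a] is inserted between them.
/d/ and /t/ form a stop–stop cluster, so [a] is inserted between them.
Surface form: [frarawadagoegapidati].

frarawadagoegapidati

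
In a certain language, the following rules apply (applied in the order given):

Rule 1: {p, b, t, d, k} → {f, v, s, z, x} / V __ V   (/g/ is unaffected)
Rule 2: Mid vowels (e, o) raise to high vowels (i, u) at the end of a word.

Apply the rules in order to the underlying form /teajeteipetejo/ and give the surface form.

teajeseifeseju

Rule 1 (intervocalic spirantization): /t/ is a stop between vowels /e/ and /e/, so it spirantizes to the fricative [s]. /p/ is a stop between vowels /i/ and /e/, so it spirantizes to the fricative [f]. /t/ is a stop between vowels /e/ and /e/, so it spirantizes to the fricative [s]. /teajeteipetejo/ → teajeseifesejo.
Rule 2 (final vowel raising): /o/ is a mid vowel in word-final position, so it raises to [u]. /teajeseifesejo/ → teajeseifeseju.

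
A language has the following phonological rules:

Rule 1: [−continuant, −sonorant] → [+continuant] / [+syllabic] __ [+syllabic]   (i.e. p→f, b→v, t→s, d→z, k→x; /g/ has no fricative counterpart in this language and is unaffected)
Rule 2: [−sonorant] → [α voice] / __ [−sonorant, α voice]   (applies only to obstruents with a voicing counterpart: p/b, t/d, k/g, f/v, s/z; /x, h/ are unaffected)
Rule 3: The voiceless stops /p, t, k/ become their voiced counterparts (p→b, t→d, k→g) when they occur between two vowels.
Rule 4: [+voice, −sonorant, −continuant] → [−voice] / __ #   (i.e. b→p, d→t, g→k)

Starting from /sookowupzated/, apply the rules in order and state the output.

sooxowubzaset

Rule 1 (intervocalic spirantization): /k/ is a stop between vowels /o/ and /o/, so it spirantizes to the fricative [x]. /t/ is a stop between vowels /a/ and /e/, so it spirantizes to the fricative [s]. /sookowupzated/ → sooxowupzased.
Rule 2 (regressive voicing assimilation): /p/ precedes the voiced obstruent /z/, so it voices to [b] by assimilation. /sooxowupzased/ → sooxowubzased.
Rule 3 (intervocalic voicing): no segment meets the environment; /sooxowubzased/ is unchanged.
Rule 4 (final devoicing): /d/ is a voiced stop in word-final position, so it devoices to [t]. /sooxowubzased/ → sooxowubzaset.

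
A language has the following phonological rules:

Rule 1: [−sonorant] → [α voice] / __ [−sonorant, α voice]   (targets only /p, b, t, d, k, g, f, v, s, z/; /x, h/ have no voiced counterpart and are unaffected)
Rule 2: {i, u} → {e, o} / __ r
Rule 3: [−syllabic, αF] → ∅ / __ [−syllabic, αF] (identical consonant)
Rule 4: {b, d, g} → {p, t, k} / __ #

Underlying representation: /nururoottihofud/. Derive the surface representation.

nororootihofut

Rule 1 (regressive voicing assimilation): no segment meets the environment; /nururoottihofud/ is unchanged.
Rule 2 (pre-rhotic lowering): /u/ is a high vowel immediately before /r/, so it lowers to [o]. /u/ is a high vowel immediately before /r/, so it lowers to [o]. /nururoottihofud/ → nororoottihofud.
Rule 3 (degemination): /tt/ is a geminate; the first /t/ deletes. /nororoottihofud/ → nororootihofud.
Rule 4 (final devoicing): /d/ is a voiced stop in word-final position, so it devoices to [t]. /nororootihofud/ → nororootihofut.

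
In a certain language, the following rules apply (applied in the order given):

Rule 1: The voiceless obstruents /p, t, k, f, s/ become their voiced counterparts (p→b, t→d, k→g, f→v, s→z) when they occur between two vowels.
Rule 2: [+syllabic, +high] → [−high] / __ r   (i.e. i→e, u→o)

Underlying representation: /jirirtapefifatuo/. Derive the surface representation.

Rule 1 (intervocalic voicing): /p/ is a voiceless obstruent between vowels /a/ and /e/, so it voices to [b]. /f/ is a voiceless obstruent between vowels /e/ and /i/, so it voices to [v]. /f/ is a voiceless obstruent between vowels /i/ and /a/, so it voices to [v]. /t/ is a voiceless obstruent between vowels /a/ and /u/, so it voices to [d]. /jirirtapefifatuo/ → jirirtabevivaduo.
Rule 2 (pre-rhotic lowering): /i/ is a high vowel immediately before /r/, so it lowers to [e]. /i/ is a high vowel immediately before /r/, so it lowers to [e]. /jirirtabevivaduo/ → jerertabevivaduo.

jerertabevivaduo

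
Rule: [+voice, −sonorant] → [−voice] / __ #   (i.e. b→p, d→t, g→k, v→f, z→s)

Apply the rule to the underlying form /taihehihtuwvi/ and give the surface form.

No segment of /taihehihtuwvi/ meets the structural description of the rule, so the form surfaces unchanged.

taihehihtuwvi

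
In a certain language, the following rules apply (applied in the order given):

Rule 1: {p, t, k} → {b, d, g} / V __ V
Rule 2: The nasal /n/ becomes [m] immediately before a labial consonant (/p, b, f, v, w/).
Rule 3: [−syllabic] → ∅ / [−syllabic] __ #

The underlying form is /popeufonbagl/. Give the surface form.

pobeufombag

Rule 1 (intervocalic voicing): /p/ is a voiceless stop between vowels /o/ and /e/, so it voices to [b]. /popeufonbagl/ → pobeufonbagl.
Rule 2 (nasal place assimilation): /n/ precedes the labial consonant /b/, so it assimilates in place to [m]. /pobeufonbagl/ → pobeufombagl.
Rule 3 (final cluster simplification): /l/ is the second consonant of a word-final cluster /gl/, so it deletes. /pobeufombagl/ → pobeufombag.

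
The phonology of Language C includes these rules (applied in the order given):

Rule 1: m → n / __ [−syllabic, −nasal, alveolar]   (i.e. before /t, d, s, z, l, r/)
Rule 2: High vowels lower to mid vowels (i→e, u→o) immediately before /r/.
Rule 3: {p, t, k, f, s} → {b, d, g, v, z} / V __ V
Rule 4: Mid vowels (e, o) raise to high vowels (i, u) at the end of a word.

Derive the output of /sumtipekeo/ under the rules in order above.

suntibegeu

Rule 1 (nasal place assimilation): /m/ precedes the alveolar consonant /t/, so it assimilates in place to [n]. /sumtipekeo/ → suntipekeo.
Rule 2 (pre-rhotic lowering): no segment meets the environment; /suntipekeo/ is unchanged.
Rule 3 (intervocalic voicing): /p/ is a voiceless obstruent between vowels /i/ and /e/, so it voices to [b]. /k/ is a voiceless obstruent between vowels /e/ and /e/, so it voices to [g]. /suntipekeo/ → suntibegeo.
Rule 4 (final vowel raising): /o/ is a mid vowel in word-final position, so it raises to [u]. /suntibegeo/ → suntibegeu.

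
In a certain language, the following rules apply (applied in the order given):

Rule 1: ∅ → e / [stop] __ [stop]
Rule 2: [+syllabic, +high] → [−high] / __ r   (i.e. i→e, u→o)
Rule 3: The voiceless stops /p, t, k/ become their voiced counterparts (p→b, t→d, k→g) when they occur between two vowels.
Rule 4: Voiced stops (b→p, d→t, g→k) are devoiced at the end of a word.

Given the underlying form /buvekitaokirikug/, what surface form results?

buvegidaogeriguk

Rule 1 (stop-cluster e-epenthesis): no segment meets the environment; /buvekitaokirikug/ is unchanged.
Rule 2 (pre-rhotic lowering): /i/ is a high vowel immediately before /r/, so it lowers to [e]. /buvekitaokirikug/ → buvekitaokerikug.
Rule 3 (intervocalic voicing): /k/ is a voiceless stop between vowels /e/ and /i/, so it voices to [g]. /t/ is a voiceless stop between vowels /i/ and /a/, so it voices to [d]. /k/ is a voiceless stop between vowels /o/ and /e/, so it voices to [g]. /k/ is a voiceless stop between vowels /i/ and /u/, so it voices to [g]. /buvekitaokerikug/ → buvegidaogerigug.
Rule 4 (final devoicing): /g/ is a voiced stop in word-final position, so it devoices to [k]. /buvegidaogerigug/ → buvegidaogeriguk.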